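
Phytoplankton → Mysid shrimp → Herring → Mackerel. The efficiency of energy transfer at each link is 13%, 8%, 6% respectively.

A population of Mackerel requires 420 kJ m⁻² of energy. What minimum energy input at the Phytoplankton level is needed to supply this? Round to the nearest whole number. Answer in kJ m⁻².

673077 kJ m⁻²

Cumulative transfer efficiency: 0.13 × 0.08 × 0.06 = 0.000624
Phytoplankton energy = 420 / 0.000624 = 673077 kJ m⁻²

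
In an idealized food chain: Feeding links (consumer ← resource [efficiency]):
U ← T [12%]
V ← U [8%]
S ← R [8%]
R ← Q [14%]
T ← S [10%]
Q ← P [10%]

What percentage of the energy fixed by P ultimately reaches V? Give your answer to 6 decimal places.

0.000108%

Product of link efficiencies: 0.1 × 0.14 × 0.08 × 0.1 × 0.12 × 0.08 = 0.0000010752
As a percentage: 0.0000010752 × 100 = 0.000108%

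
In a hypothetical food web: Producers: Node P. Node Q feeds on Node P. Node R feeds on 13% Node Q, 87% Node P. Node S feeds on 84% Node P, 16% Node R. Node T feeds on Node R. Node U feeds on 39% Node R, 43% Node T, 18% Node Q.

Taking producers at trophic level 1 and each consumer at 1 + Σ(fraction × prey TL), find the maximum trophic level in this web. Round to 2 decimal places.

Node Q: 1 + 1 = 2
Node R: 1 + (0.13×2 + 0.87×1) = 2.13
Node S: 1 + (0.84×1 + 0.16×2.13) = 2.1808
Node T: 1 + 2.13 = 3.13
Node U: 1 + (0.39×2.13 + 0.43×3.13 + 0.18×2) = 3.5366

3.54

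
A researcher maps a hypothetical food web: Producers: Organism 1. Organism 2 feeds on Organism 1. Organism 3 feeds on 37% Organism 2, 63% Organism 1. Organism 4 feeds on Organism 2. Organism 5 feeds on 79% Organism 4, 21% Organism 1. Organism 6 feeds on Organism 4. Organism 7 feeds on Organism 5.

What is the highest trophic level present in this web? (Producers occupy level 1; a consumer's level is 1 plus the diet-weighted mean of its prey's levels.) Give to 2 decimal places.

Organism 2: 1 + 1 = 2
Organism 3: 1 + (0.37×2 + 0.63×1) = 2.37
Organism 4: 1 + 2 = 3
Organism 5: 1 + (0.79×3 + 0.21×1) = 3.58
Organism 6: 1 + 3 = 4
Organism 7: 1 + 3.58 = 4.58

4.58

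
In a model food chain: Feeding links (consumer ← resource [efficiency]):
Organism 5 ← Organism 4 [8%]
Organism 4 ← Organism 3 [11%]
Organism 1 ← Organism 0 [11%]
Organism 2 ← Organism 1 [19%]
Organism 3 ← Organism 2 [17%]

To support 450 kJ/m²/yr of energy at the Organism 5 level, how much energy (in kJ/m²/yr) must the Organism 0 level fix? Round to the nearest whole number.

14392447 kJ/m²/yr

Cumulative transfer efficiency: 0.11 × 0.19 × 0.17 × 0.11 × 0.08 = 0.0000312664
Organism 0 energy = 450 / 0.0000312664 = 14392447 kJ/m²/yr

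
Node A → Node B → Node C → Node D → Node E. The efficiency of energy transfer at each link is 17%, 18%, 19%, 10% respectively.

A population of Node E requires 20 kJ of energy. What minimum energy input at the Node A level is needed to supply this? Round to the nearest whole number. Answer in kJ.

Cumulative transfer efficiency: 0.17 × 0.18 × 0.19 × 0.1 = 0.0005814
Node A energy = 20 / 0.0005814 = 34400 kJ

34400 kJ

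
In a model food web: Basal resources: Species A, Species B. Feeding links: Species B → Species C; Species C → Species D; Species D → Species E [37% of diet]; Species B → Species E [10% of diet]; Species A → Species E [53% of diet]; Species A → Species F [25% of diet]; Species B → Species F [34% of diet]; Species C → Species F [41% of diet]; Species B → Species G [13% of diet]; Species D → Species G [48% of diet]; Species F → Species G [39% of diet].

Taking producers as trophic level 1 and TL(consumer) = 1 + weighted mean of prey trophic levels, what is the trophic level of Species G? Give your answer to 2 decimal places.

3.51

Species C: 1 + 1 = 2
Species D: 1 + 2 = 3
Species E: 1 + (0.37×3 + 0.1×1 + 0.53×1) = 2.74
Species F: 1 + (0.25×1 + 0.34×1 + 0.41×2) = 2.41
Species G: 1 + (0.13×1 + 0.48×3 + 0.39×2.41) = 3.5099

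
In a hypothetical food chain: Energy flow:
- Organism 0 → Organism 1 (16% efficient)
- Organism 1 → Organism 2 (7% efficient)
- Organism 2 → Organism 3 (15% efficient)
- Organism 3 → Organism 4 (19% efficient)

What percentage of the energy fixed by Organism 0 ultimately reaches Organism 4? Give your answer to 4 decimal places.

0.0319%

Product of link efficiencies: 0.16 × 0.07 × 0.15 × 0.19 = 0.0003192
As a percentage: 0.0003192 × 100 = 0.0319%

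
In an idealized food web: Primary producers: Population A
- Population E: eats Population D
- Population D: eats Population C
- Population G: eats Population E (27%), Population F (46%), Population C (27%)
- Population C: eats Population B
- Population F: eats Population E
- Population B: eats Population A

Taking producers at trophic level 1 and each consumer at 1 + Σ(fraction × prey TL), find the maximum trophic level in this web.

6

Population B: 1 + 1 = 2
Population C: 1 + 2 = 3
Population D: 1 + 3 = 4
Population E: 1 + 4 = 5
Population F: 1 + 5 = 6
Population G: 1 + (0.27×5 + 0.46×6 + 0.27×3) = 5.92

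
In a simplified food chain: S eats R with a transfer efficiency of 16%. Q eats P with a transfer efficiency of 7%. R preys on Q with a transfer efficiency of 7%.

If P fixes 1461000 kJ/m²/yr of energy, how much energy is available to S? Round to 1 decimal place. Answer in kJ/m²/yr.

1145.4 kJ/m²/yr

Q: 1461000 × 0.07 = 102270 kJ/m²/yr
R: 102270 × 0.07 = 7158.9 kJ/m²/yr
S: 7158.9 × 0.16 = 1145.424 kJ/m²/yr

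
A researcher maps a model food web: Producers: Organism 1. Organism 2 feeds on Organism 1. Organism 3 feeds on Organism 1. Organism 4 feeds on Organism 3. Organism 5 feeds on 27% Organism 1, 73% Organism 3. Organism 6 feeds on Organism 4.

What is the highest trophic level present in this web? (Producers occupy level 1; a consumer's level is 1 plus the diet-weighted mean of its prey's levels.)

Organism 2: 1 + 1 = 2
Organism 3: 1 + 1 = 2
Organism 4: 1 + 2 = 3
Organism 5: 1 + (0.27×1 + 0.73×2) = 2.73
Organism 6: 1 + 3 = 4

4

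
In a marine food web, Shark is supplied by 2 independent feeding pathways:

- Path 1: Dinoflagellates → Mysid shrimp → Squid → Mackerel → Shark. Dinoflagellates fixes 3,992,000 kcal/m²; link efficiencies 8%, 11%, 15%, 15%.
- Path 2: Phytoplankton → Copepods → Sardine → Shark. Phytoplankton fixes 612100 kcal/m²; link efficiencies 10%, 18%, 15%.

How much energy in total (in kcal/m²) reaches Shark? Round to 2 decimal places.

2443.09 kcal/m²

Path 1: 3992000 × 0.08 × 0.11 × 0.15 × 0.15 = 790.416 kcal/m²
Path 2: 612100 × 0.1 × 0.18 × 0.15 = 1652.67 kcal/m²
Total at Shark: 790.416 + 1652.67 = 2443.086 kcal/m²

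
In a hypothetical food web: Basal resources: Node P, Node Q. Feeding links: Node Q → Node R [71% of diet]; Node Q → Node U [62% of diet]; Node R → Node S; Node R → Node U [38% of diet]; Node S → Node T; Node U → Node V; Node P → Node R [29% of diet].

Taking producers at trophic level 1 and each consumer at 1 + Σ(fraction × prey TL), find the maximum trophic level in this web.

Node R: 1 + (0.71×1 + 0.29×1) = 2
Node S: 1 + 2 = 3
Node T: 1 + 3 = 4
Node U: 1 + (0.62×1 + 0.38×2) = 2.38
Node V: 1 + 2.38 = 3.38

4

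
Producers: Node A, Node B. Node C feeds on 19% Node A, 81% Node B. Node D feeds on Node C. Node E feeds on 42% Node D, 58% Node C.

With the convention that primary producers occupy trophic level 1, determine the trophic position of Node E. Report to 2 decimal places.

Node C: 1 + (0.19×1 + 0.81×1) = 2
Node D: 1 + 2 = 3
Node E: 1 + (0.42×3 + 0.58×2) = 3.42

3.42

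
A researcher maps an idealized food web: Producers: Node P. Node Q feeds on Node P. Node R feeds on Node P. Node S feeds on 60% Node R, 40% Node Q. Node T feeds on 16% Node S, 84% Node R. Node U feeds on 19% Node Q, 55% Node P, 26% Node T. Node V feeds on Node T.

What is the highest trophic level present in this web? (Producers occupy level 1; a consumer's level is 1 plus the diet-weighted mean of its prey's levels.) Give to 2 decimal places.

Node Q: 1 + 1 = 2
Node R: 1 + 1 = 2
Node S: 1 + (0.6×2 + 0.4×2) = 3
Node T: 1 + (0.16×3 + 0.84×2) = 3.16
Node U: 1 + (0.19×2 + 0.55×1 + 0.26×3.16) = 2.7516
Node V: 1 + 3.16 = 4.16

4.16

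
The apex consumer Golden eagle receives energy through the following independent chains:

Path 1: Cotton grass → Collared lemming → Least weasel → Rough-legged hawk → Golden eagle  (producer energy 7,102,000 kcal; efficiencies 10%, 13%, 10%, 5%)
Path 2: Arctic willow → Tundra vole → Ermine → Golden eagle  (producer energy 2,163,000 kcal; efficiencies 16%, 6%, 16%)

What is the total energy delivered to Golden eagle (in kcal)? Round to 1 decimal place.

3784.0 kcal

Path 1: 7102000 × 0.1 × 0.13 × 0.1 × 0.05 = 461.63 kcal
Path 2: 2163000 × 0.16 × 0.06 × 0.16 = 3322.368 kcal
Total at Golden eagle: 461.63 + 3322.368 = 3783.998 kcal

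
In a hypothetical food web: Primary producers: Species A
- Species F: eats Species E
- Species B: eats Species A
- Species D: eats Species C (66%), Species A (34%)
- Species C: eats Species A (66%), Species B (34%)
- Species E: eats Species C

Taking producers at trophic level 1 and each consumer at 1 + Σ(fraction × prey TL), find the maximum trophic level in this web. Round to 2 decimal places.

Species B: 1 + 1 = 2
Species C: 1 + (0.66×1 + 0.34×2) = 2.34
Species D: 1 + (0.66×2.34 + 0.34×1) = 2.8844
Species E: 1 + 2.34 = 3.34
Species F: 1 + 3.34 = 4.34

4.34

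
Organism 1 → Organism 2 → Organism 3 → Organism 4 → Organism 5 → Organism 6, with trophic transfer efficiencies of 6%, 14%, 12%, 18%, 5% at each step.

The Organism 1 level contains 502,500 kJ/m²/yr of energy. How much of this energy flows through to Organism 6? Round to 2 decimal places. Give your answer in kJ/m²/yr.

Organism 2: 502500 × 0.06 = 30150 kJ/m²/yr
Organism 3: 30150 × 0.14 = 4221 kJ/m²/yr
Organism 4: 4221 × 0.12 = 506.52 kJ/m²/yr
Organism 5: 506.52 × 0.18 = 91.1736 kJ/m²/yr
Organism 6: 91.1736 × 0.05 = 4.55868 kJ/m²/yr

4.56 kJ/m²/yr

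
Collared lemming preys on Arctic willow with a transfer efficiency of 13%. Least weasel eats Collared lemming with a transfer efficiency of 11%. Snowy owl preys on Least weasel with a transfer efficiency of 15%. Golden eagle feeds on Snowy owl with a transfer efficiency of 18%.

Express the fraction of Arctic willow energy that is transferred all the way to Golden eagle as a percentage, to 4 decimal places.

0.0386%

Product of link efficiencies: 0.13 × 0.11 × 0.15 × 0.18 = 0.0003861
As a percentage: 0.0003861 × 100 = 0.0386%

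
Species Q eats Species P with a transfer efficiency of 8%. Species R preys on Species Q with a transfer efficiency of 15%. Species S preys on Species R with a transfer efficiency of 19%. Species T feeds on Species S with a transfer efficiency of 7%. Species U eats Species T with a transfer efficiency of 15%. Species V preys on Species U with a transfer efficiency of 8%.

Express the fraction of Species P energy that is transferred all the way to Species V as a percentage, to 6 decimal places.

0.000192%

Product of link efficiencies: 0.08 × 0.15 × 0.19 × 0.07 × 0.15 × 0.08 = 0.0000019152
As a percentage: 0.0000019152 × 100 = 0.000192%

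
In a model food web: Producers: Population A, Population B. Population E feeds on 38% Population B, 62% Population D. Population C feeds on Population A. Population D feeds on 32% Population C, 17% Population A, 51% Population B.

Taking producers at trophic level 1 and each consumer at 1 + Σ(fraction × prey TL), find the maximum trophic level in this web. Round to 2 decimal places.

Population C: 1 + 1 = 2
Population D: 1 + (0.32×2 + 0.17×1 + 0.51×1) = 2.32
Population E: 1 + (0.38×1 + 0.62×2.32) = 2.8184

2.82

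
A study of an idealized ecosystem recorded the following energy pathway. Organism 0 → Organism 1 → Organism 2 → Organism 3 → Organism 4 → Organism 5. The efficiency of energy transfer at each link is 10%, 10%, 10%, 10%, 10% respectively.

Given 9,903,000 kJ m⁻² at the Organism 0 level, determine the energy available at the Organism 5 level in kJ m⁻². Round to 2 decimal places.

Organism 1: 9903000 × 0.1 = 990300 kJ m⁻²
Organism 2: 990300 × 0.1 = 99030 kJ m⁻²
Organism 3: 99030 × 0.1 = 9903 kJ m⁻²
Organism 4: 9903 × 0.1 = 990.3 kJ m⁻²
Organism 5: 990.3 × 0.1 = 99.03 kJ m⁻²

99.03 kJ m⁻²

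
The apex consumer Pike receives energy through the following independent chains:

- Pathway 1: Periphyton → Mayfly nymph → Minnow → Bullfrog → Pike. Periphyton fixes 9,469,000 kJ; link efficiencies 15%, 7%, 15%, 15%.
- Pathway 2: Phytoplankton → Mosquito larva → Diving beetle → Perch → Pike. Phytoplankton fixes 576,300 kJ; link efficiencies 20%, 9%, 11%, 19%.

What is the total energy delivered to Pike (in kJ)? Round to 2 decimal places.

Pathway 1: 9469000 × 0.15 × 0.07 × 0.15 × 0.15 = 2237.05125 kJ
Pathway 2: 576300 × 0.2 × 0.09 × 0.11 × 0.19 = 216.80406 kJ
Total at Pike: 2237.05125 + 216.80406 = 2453.85531 kJ

2453.86 kJ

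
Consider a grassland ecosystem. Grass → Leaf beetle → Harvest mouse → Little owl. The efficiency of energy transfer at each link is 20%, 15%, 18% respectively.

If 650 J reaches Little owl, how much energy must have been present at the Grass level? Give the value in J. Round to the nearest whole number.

Cumulative transfer efficiency: 0.2 × 0.15 × 0.18 = 0.0054
Grass energy = 650 / 0.0054 = 120370 J

120370 J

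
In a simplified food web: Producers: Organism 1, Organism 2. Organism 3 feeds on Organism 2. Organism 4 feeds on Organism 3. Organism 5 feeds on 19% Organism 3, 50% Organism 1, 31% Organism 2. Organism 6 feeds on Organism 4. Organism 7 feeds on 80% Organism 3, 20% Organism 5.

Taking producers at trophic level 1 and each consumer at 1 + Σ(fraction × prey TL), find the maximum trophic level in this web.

Organism 3: 1 + 1 = 2
Organism 4: 1 + 2 = 3
Organism 5: 1 + (0.19×2 + 0.5×1 + 0.31×1) = 2.19
Organism 6: 1 + 3 = 4
Organism 7: 1 + (0.8×2 + 0.2×2.19) = 3.038

4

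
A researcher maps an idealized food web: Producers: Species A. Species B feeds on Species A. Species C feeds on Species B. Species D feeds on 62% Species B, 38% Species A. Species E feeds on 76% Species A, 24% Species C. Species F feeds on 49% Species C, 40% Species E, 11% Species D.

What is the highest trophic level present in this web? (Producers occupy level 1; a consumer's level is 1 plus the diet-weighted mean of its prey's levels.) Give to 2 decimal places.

3.75

Species B: 1 + 1 = 2
Species C: 1 + 2 = 3
Species D: 1 + (0.62×2 + 0.38×1) = 2.62
Species E: 1 + (0.76×1 + 0.24×3) = 2.48
Species F: 1 + (0.49×3 + 0.4×2.48 + 0.11×2.62) = 3.7502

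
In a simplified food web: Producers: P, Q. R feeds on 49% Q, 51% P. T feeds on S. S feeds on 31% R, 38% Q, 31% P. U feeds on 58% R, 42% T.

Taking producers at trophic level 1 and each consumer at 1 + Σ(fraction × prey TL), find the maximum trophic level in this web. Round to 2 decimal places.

3.55

R: 1 + (0.49×1 + 0.51×1) = 2
S: 1 + (0.31×2 + 0.38×1 + 0.31×1) = 2.31
T: 1 + 2.31 = 3.31
U: 1 + (0.58×2 + 0.42×3.31) = 3.5502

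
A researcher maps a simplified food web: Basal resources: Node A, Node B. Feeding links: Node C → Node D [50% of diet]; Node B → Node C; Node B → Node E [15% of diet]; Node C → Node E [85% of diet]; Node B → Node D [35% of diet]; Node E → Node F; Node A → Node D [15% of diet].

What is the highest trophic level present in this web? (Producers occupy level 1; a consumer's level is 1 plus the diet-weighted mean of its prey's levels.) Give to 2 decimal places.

Node C: 1 + 1 = 2
Node D: 1 + (0.35×1 + 0.15×1 + 0.5×2) = 2.5
Node E: 1 + (0.15×1 + 0.85×2) = 2.85
Node F: 1 + 2.85 = 3.85

3.85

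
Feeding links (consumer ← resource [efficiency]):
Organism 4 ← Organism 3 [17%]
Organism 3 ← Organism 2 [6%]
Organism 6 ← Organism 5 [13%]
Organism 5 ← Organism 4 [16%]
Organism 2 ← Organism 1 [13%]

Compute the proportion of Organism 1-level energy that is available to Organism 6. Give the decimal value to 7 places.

Product of link efficiencies: 0.13 × 0.06 × 0.17 × 0.16 × 0.13 = 0.0000275808

0.0000276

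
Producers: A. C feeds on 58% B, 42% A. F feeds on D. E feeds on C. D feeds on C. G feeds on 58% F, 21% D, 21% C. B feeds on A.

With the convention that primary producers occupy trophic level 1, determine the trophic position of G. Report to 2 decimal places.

B: 1 + 1 = 2
C: 1 + (0.58×2 + 0.42×1) = 2.58
D: 1 + 2.58 = 3.58
E: 1 + 2.58 = 3.58
F: 1 + 3.58 = 4.58
G: 1 + (0.58×4.58 + 0.21×3.58 + 0.21×2.58) = 4.95

4.95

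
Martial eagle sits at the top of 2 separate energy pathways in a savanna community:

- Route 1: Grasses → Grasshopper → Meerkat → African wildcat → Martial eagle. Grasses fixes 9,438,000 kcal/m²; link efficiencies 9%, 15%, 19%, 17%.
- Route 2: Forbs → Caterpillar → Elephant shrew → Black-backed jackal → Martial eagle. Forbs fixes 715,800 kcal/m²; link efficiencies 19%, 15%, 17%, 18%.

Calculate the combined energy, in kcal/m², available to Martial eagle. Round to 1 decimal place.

Route 1: 9438000 × 0.09 × 0.15 × 0.19 × 0.17 = 4115.4399 kcal/m²
Route 2: 715800 × 0.19 × 0.15 × 0.17 × 0.18 = 624.24918 kcal/m²
Total at Martial eagle: 4115.4399 + 624.24918 = 4739.68908 kcal/m²

4739.7 kcal/m²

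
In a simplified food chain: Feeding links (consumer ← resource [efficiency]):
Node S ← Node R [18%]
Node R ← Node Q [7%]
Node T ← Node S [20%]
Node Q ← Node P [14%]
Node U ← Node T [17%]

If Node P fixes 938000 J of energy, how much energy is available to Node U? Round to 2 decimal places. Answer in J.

Node Q: 938000 × 0.14 = 131320 J
Node R: 131320 × 0.07 = 9192.4 J
Node S: 9192.4 × 0.18 = 1654.632 J
Node T: 1654.632 × 0.2 = 330.9264 J
Node U: 330.9264 × 0.17 = 56.257488 J

56.26 J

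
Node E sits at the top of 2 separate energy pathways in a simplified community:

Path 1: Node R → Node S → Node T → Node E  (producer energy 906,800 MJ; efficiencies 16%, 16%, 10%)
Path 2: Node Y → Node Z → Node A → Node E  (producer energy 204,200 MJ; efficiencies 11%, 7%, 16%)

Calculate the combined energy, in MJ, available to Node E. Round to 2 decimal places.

2572.98 MJ

Path 1: 906800 × 0.16 × 0.16 × 0.1 = 2321.408 MJ
Path 2: 204200 × 0.11 × 0.07 × 0.16 = 251.5744 MJ
Total at Node E: 2321.408 + 251.5744 = 2572.9824 MJ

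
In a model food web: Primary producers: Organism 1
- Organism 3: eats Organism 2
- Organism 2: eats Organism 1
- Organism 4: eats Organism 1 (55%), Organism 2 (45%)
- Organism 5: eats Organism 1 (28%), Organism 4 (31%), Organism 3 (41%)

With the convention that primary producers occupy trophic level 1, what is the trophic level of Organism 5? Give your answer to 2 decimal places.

3.27

Organism 2: 1 + 1 = 2
Organism 3: 1 + 2 = 3
Organism 4: 1 + (0.55×1 + 0.45×2) = 2.45
Organism 5: 1 + (0.28×1 + 0.31×2.45 + 0.41×3) = 3.2695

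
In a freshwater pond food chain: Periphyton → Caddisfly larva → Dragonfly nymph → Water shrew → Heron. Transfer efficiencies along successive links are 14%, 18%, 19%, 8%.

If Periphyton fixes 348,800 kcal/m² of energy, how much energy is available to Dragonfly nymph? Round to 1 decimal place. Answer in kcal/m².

Caddisfly larva: 348800 × 0.14 = 48832 kcal/m²
Dragonfly nymph: 48832 × 0.18 = 8789.76 kcal/m²

8789.8 kcal/m²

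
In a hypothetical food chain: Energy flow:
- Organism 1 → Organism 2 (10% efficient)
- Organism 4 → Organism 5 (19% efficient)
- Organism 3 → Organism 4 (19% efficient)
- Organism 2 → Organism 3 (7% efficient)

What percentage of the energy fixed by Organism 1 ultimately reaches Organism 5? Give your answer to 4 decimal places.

0.0253%

Product of link efficiencies: 0.1 × 0.07 × 0.19 × 0.19 = 0.0002527
As a percentage: 0.0002527 × 100 = 0.0253%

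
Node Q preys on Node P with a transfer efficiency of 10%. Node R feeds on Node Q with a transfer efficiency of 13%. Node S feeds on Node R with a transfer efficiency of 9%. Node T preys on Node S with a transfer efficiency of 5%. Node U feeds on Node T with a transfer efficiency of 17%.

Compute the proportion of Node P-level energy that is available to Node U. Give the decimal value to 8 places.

0.00000995

Product of link efficiencies: 0.1 × 0.13 × 0.09 × 0.05 × 0.17 = 0.000009945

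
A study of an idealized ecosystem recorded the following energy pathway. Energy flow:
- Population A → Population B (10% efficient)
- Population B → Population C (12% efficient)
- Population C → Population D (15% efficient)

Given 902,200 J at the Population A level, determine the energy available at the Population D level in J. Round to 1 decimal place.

1624.0 J

Population B: 902200 × 0.1 = 90220 J
Population C: 90220 × 0.12 = 10826.4 J
Population D: 10826.4 × 0.15 = 1623.96 J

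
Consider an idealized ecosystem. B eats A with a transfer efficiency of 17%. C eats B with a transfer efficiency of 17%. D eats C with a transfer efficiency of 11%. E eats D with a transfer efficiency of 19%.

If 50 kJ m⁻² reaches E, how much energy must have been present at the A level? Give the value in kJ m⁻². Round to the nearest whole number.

82780 kJ m⁻²

Cumulative transfer efficiency: 0.17 × 0.17 × 0.11 × 0.19 = 0.00060401
A energy = 50 / 0.00060401 = 82780 kJ m⁻²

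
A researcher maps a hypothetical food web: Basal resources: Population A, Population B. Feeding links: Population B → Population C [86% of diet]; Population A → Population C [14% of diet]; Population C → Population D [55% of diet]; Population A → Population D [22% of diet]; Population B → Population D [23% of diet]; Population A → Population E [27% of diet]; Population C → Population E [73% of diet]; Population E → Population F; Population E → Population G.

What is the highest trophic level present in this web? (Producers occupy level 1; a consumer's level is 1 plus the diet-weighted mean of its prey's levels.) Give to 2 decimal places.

3.73

Population C: 1 + (0.86×1 + 0.14×1) = 2
Population D: 1 + (0.55×2 + 0.22×1 + 0.23×1) = 2.55
Population E: 1 + (0.27×1 + 0.73×2) = 2.73
Population F: 1 + 2.73 = 3.73
Population G: 1 + 2.73 = 3.73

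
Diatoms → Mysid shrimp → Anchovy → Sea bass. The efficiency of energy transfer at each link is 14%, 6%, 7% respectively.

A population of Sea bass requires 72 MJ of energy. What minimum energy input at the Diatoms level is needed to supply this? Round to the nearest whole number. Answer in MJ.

Cumulative transfer efficiency: 0.14 × 0.06 × 0.07 = 0.000588
Diatoms energy = 72 / 0.000588 = 122449 MJ

122449 MJ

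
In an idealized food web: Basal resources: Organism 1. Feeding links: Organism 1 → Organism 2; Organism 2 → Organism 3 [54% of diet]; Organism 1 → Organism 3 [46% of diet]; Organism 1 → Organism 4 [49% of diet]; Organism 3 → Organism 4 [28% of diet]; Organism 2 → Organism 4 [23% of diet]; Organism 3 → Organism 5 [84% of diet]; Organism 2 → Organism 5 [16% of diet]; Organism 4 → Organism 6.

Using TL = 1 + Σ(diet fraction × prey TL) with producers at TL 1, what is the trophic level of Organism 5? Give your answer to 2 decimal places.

Organism 2: 1 + 1 = 2
Organism 3: 1 + (0.54×2 + 0.46×1) = 2.54
Organism 4: 1 + (0.49×1 + 0.28×2.54 + 0.23×2) = 2.6612
Organism 5: 1 + (0.84×2.54 + 0.16×2) = 3.4536
Organism 6: 1 + 2.6612 = 3.6612

3.45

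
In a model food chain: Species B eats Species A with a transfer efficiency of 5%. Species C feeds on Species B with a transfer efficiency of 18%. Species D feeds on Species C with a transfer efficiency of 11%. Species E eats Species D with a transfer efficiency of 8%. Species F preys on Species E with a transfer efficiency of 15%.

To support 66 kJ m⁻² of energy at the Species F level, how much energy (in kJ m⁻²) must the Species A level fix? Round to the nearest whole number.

5555556 kJ m⁻²

Cumulative transfer efficiency: 0.05 × 0.18 × 0.11 × 0.08 × 0.15 = 0.00001188
Species A energy = 66 / 0.00001188 = 5555556 kJ m⁻²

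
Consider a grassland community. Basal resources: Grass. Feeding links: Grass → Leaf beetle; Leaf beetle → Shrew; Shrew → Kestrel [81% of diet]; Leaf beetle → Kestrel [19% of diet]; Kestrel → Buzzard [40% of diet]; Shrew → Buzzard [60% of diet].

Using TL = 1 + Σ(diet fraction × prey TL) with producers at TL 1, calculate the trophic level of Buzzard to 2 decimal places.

4.32

Leaf beetle: 1 + 1 = 2
Shrew: 1 + 2 = 3
Kestrel: 1 + (0.81×3 + 0.19×2) = 3.81
Buzzard: 1 + (0.4×3.81 + 0.6×3) = 4.324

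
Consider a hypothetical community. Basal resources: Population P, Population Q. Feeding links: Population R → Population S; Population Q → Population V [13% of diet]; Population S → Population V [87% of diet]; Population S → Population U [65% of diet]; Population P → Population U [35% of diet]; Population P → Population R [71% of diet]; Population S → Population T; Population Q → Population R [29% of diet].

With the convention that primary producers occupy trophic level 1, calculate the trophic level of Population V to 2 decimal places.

Population R: 1 + (0.29×1 + 0.71×1) = 2
Population S: 1 + 2 = 3
Population T: 1 + 3 = 4
Population U: 1 + (0.35×1 + 0.65×3) = 3.3
Population V: 1 + (0.87×3 + 0.13×1) = 3.74

3.74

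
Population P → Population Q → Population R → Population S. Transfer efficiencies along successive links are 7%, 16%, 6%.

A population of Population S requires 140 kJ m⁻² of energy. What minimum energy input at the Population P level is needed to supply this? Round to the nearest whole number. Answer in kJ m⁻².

Cumulative transfer efficiency: 0.07 × 0.16 × 0.06 = 0.000672
Population P energy = 140 / 0.000672 = 208333 kJ m⁻²

208333 kJ m⁻²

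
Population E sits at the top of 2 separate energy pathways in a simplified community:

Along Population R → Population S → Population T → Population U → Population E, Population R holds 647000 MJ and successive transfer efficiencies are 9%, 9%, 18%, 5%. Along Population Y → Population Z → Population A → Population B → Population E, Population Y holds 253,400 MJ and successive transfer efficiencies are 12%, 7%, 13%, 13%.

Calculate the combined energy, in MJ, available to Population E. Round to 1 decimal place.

83.1 MJ

Via Population R: 647000 × 0.09 × 0.09 × 0.18 × 0.05 = 47.1663 MJ
Via Population Y: 253400 × 0.12 × 0.07 × 0.13 × 0.13 = 35.972664 MJ
Total at Population E: 47.1663 + 35.972664 = 83.138964 MJ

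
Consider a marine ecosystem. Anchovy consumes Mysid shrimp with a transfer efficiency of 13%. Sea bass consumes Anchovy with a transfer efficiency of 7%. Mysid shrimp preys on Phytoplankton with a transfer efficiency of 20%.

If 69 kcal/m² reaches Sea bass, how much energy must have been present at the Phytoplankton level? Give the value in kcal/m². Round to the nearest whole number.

37912 kcal/m²

Cumulative transfer efficiency: 0.2 × 0.13 × 0.07 = 0.00182
Phytoplankton energy = 69 / 0.00182 = 37912 kcal/m²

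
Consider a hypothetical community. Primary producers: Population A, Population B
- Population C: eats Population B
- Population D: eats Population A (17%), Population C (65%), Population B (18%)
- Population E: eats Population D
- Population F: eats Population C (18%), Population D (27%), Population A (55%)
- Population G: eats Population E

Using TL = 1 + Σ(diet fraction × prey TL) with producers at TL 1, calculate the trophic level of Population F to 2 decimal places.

Population C: 1 + 1 = 2
Population D: 1 + (0.17×1 + 0.65×2 + 0.18×1) = 2.65
Population E: 1 + 2.65 = 3.65
Population F: 1 + (0.18×2 + 0.27×2.65 + 0.55×1) = 2.6255
Population G: 1 + 3.65 = 4.65

2.63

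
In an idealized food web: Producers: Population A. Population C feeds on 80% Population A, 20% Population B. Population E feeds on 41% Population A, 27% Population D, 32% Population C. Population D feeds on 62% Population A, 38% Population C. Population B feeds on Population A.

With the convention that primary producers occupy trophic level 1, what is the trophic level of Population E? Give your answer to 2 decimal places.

2.78

Population B: 1 + 1 = 2
Population C: 1 + (0.8×1 + 0.2×2) = 2.2
Population D: 1 + (0.62×1 + 0.38×2.2) = 2.456
Population E: 1 + (0.41×1 + 0.27×2.456 + 0.32×2.2) = 2.77712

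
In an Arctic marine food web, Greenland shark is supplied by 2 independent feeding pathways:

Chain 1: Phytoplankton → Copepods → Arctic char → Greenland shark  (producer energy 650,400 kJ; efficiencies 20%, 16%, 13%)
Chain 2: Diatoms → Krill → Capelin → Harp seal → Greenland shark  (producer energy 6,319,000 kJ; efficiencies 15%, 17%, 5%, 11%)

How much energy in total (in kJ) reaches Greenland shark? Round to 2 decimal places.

3591.90 kJ

Chain 1: 650400 × 0.2 × 0.16 × 0.13 = 2705.664 kJ
Chain 2: 6319000 × 0.15 × 0.17 × 0.05 × 0.11 = 886.23975 kJ
Total at Greenland shark: 2705.664 + 886.23975 = 3591.90375 kJ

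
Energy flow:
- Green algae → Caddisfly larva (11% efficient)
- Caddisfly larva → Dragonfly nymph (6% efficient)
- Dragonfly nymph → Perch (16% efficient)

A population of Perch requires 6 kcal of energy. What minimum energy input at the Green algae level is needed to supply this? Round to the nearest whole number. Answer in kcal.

Cumulative transfer efficiency: 0.11 × 0.06 × 0.16 = 0.001056
Green algae energy = 6 / 0.001056 = 5682 kcal

5682 kcal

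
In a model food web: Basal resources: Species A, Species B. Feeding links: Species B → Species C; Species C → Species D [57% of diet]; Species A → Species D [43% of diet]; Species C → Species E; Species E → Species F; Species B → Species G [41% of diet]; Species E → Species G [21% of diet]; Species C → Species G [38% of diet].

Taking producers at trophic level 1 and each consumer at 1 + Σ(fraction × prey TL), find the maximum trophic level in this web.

4

Species C: 1 + 1 = 2
Species D: 1 + (0.57×2 + 0.43×1) = 2.57
Species E: 1 + 2 = 3
Species F: 1 + 3 = 4
Species G: 1 + (0.41×1 + 0.21×3 + 0.38×2) = 2.8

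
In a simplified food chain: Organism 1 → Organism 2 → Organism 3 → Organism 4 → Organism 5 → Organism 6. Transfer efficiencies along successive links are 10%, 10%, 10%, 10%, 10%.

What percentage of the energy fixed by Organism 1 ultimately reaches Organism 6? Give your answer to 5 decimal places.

0.00100%

Product of link efficiencies: 0.1 × 0.1 × 0.1 × 0.1 × 0.1 = 0.00001
As a percentage: 0.00001 × 100 = 0.00100%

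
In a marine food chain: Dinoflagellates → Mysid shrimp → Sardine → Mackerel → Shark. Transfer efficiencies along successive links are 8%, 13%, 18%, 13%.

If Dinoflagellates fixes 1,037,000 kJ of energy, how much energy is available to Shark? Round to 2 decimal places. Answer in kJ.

Mysid shrimp: 1037000 × 0.08 = 82960 kJ
Sardine: 82960 × 0.13 = 10784.8 kJ
Mackerel: 10784.8 × 0.18 = 1941.264 kJ
Shark: 1941.264 × 0.13 = 252.36432 kJ

252.36 kJ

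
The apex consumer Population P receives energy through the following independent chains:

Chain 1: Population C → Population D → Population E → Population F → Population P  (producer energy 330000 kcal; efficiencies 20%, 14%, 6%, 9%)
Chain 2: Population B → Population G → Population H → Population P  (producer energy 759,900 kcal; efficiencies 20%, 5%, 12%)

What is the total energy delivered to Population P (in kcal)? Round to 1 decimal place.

Chain 1: 330000 × 0.2 × 0.14 × 0.06 × 0.09 = 49.896 kcal
Chain 2: 759900 × 0.2 × 0.05 × 0.12 = 911.88 kcal
Total at Population P: 49.896 + 911.88 = 961.776 kcal

961.8 kcal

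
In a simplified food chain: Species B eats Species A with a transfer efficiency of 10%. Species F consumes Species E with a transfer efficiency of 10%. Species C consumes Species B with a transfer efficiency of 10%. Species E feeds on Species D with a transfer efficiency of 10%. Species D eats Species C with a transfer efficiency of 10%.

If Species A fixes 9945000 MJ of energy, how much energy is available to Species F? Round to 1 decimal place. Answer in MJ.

Species B: 9945000 × 0.1 = 994500 MJ
Species C: 994500 × 0.1 = 99450 MJ
Species D: 99450 × 0.1 = 9945 MJ
Species E: 9945 × 0.1 = 994.5 MJ
Species F: 994.5 × 0.1 = 99.45 MJ

99.5 MJ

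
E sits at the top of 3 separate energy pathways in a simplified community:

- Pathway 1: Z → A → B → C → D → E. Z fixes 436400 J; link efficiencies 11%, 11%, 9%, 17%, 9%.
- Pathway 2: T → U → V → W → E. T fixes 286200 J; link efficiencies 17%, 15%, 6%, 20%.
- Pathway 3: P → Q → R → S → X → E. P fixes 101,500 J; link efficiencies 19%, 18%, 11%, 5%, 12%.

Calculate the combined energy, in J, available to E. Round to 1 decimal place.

Pathway 1: 436400 × 0.11 × 0.11 × 0.09 × 0.17 × 0.09 = 7.27116588 J
Pathway 2: 286200 × 0.17 × 0.15 × 0.06 × 0.2 = 87.5772 J
Pathway 3: 101500 × 0.19 × 0.18 × 0.11 × 0.05 × 0.12 = 2.291058 J
Total at E: 7.27116588 + 87.5772 + 2.291058 = 97.13942388 J

97.1 J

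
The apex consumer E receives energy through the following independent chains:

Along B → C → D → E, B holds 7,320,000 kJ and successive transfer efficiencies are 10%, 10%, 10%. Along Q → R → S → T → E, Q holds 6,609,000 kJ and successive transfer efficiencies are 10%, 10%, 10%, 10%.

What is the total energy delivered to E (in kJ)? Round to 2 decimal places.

Via B: 7320000 × 0.1 × 0.1 × 0.1 = 7320 kJ
Via Q: 6609000 × 0.1 × 0.1 × 0.1 × 0.1 = 660.9 kJ
Total at E: 7320 + 660.9 = 7980.9 kJ

7980.90 kJ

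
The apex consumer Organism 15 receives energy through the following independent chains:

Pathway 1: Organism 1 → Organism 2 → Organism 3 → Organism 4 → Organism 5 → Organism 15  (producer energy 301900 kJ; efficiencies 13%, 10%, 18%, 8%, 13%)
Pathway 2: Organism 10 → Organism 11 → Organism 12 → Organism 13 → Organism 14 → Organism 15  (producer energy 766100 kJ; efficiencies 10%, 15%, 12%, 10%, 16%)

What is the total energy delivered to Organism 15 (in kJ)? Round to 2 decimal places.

29.41 kJ

Pathway 1: 301900 × 0.13 × 0.1 × 0.18 × 0.08 × 0.13 = 7.3470384 kJ
Pathway 2: 766100 × 0.1 × 0.15 × 0.12 × 0.1 × 0.16 = 22.06368 kJ
Total at Organism 15: 7.3470384 + 22.06368 = 29.4107184 kJ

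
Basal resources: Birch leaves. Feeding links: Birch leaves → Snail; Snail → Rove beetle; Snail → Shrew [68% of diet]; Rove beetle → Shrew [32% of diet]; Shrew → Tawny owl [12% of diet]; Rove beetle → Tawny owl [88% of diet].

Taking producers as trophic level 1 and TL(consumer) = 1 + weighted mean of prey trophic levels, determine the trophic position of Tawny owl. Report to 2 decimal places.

4.04

Snail: 1 + 1 = 2
Rove beetle: 1 + 2 = 3
Shrew: 1 + (0.68×2 + 0.32×3) = 3.32
Tawny owl: 1 + (0.12×3.32 + 0.88×3) = 4.0384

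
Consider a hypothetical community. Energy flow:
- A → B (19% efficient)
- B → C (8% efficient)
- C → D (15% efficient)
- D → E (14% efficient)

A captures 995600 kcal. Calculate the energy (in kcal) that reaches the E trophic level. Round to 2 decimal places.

B: 995600 × 0.19 = 189164 kcal
C: 189164 × 0.08 = 15133.12 kcal
D: 15133.12 × 0.15 = 2269.968 kcal
E: 2269.968 × 0.14 = 317.79552 kcal

317.80 kcal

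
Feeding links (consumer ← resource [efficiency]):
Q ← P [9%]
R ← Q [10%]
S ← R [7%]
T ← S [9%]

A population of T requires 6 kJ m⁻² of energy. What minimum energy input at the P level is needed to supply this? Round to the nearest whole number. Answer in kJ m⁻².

105820 kJ m⁻²

Cumulative transfer efficiency: 0.09 × 0.1 × 0.07 × 0.09 = 0.0000567
P energy = 6 / 0.0000567 = 105820 kJ m⁻²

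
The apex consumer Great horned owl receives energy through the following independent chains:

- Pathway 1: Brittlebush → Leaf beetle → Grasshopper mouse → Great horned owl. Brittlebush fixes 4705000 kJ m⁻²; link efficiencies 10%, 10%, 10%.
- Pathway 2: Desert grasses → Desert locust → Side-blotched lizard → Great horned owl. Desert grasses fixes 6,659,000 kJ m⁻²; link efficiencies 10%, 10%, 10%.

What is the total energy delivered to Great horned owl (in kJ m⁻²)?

11364 kJ m⁻²

Pathway 1: 4705000 × 0.1 × 0.1 × 0.1 = 4705 kJ m⁻²
Pathway 2: 6659000 × 0.1 × 0.1 × 0.1 = 6659 kJ m⁻²
Total at Great horned owl: 4705 + 6659 = 11364 kJ m⁻²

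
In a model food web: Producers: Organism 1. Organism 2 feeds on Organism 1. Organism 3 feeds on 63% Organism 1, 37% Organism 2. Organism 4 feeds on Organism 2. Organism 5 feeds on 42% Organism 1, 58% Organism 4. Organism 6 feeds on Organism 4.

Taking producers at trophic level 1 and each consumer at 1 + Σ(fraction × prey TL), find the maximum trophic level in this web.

Organism 2: 1 + 1 = 2
Organism 3: 1 + (0.63×1 + 0.37×2) = 2.37
Organism 4: 1 + 2 = 3
Organism 5: 1 + (0.42×1 + 0.58×3) = 3.16
Organism 6: 1 + 3 = 4

4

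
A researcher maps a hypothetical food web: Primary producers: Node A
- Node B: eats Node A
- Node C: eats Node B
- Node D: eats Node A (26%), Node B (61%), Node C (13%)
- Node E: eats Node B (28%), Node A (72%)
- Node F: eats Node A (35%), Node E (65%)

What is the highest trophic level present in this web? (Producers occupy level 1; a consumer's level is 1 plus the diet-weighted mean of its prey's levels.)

Node B: 1 + 1 = 2
Node C: 1 + 2 = 3
Node D: 1 + (0.26×1 + 0.61×2 + 0.13×3) = 2.87
Node E: 1 + (0.28×2 + 0.72×1) = 2.28
Node F: 1 + (0.35×1 + 0.65×2.28) = 2.832

3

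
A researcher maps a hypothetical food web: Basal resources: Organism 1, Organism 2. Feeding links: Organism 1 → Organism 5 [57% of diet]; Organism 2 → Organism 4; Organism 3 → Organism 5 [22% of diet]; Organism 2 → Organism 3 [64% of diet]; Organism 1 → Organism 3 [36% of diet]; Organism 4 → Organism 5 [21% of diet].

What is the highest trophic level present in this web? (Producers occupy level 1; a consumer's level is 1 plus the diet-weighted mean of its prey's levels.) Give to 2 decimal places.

Organism 3: 1 + (0.36×1 + 0.64×1) = 2
Organism 4: 1 + 1 = 2
Organism 5: 1 + (0.22×2 + 0.57×1 + 0.21×2) = 2.43

2.43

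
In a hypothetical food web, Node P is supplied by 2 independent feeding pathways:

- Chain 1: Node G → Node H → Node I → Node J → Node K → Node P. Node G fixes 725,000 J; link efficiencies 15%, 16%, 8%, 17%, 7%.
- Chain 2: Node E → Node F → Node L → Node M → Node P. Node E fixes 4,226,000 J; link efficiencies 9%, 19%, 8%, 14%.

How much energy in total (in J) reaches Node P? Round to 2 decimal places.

Chain 1: 725000 × 0.15 × 0.16 × 0.08 × 0.17 × 0.07 = 16.5648 J
Chain 2: 4226000 × 0.09 × 0.19 × 0.08 × 0.14 = 809.36352 J
Total at Node P: 16.5648 + 809.36352 = 825.92832 J

825.93 J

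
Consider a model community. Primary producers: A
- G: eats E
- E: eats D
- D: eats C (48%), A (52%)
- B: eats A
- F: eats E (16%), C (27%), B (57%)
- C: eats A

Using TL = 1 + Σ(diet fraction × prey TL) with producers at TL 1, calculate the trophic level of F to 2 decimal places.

3.24

B: 1 + 1 = 2
C: 1 + 1 = 2
D: 1 + (0.48×2 + 0.52×1) = 2.48
E: 1 + 2.48 = 3.48
F: 1 + (0.16×3.48 + 0.27×2 + 0.57×2) = 3.2368
G: 1 + 3.48 = 4.48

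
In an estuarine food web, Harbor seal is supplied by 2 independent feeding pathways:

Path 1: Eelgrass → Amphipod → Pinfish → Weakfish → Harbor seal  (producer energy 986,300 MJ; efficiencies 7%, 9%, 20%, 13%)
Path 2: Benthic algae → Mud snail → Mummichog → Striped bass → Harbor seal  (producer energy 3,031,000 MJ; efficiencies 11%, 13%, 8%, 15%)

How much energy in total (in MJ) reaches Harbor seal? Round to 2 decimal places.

681.68 MJ

Path 1: 986300 × 0.07 × 0.09 × 0.2 × 0.13 = 161.55594 MJ
Path 2: 3031000 × 0.11 × 0.13 × 0.08 × 0.15 = 520.1196 MJ
Total at Harbor seal: 161.55594 + 520.1196 = 681.67554 MJ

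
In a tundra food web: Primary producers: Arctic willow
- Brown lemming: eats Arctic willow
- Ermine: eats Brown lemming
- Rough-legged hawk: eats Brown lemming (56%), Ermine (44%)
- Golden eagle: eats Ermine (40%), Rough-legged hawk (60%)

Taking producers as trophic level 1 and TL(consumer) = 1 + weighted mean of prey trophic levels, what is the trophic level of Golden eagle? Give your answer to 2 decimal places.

4.26

Brown lemming: 1 + 1 = 2
Ermine: 1 + 2 = 3
Rough-legged hawk: 1 + (0.56×2 + 0.44×3) = 3.44
Golden eagle: 1 + (0.4×3 + 0.6×3.44) = 4.264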